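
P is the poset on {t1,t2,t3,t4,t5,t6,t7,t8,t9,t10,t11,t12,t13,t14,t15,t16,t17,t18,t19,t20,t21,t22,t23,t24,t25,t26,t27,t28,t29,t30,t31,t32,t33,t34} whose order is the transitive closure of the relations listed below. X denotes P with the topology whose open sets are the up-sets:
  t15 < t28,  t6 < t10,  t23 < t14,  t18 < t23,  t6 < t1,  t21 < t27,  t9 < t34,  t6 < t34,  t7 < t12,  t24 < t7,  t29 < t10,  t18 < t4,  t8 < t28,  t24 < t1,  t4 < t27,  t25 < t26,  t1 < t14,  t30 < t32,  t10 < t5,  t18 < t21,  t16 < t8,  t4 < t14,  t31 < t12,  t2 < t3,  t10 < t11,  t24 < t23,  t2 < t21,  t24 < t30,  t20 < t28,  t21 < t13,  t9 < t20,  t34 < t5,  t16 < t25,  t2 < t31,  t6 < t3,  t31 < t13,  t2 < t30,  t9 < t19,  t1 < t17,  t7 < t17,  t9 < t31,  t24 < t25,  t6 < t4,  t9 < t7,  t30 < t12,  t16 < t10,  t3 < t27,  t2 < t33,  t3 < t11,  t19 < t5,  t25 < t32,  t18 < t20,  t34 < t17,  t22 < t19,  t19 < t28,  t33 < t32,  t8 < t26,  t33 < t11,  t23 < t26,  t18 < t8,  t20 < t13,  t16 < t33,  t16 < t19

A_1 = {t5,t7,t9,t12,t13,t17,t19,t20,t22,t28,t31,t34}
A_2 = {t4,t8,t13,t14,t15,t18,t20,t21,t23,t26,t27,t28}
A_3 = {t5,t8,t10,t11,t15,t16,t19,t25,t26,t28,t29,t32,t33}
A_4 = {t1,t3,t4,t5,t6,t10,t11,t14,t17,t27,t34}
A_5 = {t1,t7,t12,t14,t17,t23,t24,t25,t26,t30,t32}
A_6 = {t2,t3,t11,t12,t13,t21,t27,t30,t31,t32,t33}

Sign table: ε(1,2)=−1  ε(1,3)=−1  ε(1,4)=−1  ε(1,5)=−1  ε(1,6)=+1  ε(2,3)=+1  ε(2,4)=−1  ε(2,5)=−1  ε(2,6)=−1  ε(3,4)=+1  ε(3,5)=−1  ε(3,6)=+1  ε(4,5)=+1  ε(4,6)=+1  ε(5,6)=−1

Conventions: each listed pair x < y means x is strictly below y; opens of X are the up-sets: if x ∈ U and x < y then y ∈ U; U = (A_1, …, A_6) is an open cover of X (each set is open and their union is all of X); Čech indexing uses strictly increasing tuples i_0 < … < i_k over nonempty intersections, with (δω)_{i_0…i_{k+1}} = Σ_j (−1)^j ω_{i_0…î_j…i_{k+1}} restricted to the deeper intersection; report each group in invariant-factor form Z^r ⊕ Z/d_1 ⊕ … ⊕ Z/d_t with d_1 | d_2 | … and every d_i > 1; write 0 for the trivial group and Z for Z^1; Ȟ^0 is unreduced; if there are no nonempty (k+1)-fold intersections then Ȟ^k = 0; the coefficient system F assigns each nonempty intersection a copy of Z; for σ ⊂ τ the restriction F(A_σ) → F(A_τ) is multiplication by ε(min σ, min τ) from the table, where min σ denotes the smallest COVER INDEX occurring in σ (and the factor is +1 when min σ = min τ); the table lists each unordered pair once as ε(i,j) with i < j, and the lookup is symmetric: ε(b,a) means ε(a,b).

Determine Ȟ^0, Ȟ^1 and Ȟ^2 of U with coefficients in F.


nonempty intersections:
  A12={t13,t20,t28} A13={t5,t19,t28} A14={t5,t17,t34} A15={t7,t12,t17} A16={t12,t13,t31} A23={t8,t15,t26,t28} A24={t4,t14,t27} A25={t14,t23,t26} A26={t13,t21,t27} A34={t5,t10,t11} A35={t25,t26,t32} A36={t11,t32,t33} A45={t1,t14,t17} A46={t3,t11,t27} A56={t12,t30,t32}
  A123={t28} A126={t13} A134={t5} A145={t17} A156={t12} A235={t26} A245={t14} A246={t27} A346={t11} A356={t32}
C dims 6,15,10; δ0: rk 6, SNF 1^5·2; δ1: rk 9, SNF 1^9
Ȟ^0: (6−6)−0=0 ⇒ 0
Ȟ^1: (15−9)−6=0 plus torsion [2] ⇒ Z/2
Ȟ^2: (10−0)−9=1 ⇒ Z

Ȟ^0 = 0, Ȟ^1 = Z/2, Ȟ^2 = Z


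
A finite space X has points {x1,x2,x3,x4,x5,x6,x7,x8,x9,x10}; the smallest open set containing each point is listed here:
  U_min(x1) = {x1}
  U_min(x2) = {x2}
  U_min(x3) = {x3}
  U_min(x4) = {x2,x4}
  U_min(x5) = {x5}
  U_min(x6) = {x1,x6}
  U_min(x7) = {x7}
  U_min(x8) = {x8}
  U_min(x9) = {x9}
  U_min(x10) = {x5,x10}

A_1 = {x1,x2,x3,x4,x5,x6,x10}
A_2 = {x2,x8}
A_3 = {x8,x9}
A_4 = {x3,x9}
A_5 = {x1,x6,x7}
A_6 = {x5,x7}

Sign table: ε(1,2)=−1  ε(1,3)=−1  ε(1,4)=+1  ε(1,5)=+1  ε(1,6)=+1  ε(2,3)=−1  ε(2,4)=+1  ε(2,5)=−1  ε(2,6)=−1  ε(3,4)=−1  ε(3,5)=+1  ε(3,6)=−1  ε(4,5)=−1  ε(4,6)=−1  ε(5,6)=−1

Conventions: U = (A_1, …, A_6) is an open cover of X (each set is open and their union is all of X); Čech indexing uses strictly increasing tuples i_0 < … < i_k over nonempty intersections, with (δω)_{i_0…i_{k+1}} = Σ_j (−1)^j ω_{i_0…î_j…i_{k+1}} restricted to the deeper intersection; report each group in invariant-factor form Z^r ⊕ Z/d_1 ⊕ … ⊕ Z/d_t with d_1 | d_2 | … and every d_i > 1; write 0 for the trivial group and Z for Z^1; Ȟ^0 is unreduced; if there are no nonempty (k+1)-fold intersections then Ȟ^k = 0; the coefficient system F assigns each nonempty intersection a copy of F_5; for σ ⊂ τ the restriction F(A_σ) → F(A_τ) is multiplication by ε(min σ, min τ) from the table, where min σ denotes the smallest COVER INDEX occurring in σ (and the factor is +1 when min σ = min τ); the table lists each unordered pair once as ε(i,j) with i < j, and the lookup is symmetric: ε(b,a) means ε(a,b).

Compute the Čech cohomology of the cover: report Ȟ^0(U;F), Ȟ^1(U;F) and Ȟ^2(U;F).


nonempty intersections:
  A12={x2} A14={x3} A15={x1,x6} A16={x5} A23={x8} A34={x9} A56={x7}
C dims 6,7; δ0: rk_F5 6
Ȟ^0: (6−6)−0=0 ⇒ 0
Ȟ^1: (7−0)−6=1 ⇒ Z/5
Ȟ^2: (0−0)−0=0 ⇒ 0

Ȟ^0(U;F) ≅ 0, Ȟ^1(U;F) ≅ Z/5, Ȟ^2(U;F) ≅ 0


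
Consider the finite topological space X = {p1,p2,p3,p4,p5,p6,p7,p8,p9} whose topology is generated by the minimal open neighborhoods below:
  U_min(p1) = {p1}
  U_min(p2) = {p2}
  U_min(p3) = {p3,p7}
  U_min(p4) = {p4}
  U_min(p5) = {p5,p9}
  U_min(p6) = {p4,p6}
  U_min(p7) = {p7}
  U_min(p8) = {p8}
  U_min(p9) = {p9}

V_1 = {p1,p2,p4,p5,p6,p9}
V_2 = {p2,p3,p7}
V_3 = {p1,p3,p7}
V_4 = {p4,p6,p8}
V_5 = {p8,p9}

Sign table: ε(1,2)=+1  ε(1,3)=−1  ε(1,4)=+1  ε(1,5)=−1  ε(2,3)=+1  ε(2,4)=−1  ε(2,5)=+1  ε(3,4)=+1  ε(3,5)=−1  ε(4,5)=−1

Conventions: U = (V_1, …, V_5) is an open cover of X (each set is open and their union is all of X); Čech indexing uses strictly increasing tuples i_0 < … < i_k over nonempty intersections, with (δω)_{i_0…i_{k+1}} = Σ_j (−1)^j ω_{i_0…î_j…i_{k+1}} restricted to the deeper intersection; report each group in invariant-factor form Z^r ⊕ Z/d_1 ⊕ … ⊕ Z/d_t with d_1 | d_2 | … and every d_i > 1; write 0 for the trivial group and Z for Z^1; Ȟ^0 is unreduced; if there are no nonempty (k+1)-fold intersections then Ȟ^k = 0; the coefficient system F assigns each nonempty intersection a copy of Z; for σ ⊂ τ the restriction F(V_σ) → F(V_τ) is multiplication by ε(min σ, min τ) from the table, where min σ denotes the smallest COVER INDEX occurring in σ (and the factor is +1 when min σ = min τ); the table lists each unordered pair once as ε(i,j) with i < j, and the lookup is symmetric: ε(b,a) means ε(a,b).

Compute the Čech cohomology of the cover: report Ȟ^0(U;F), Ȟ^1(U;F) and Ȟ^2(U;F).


Ȟ^0(U;F) ≅ 0, Ȟ^1(U;F) ≅ Z ⊕ Z/2 and Ȟ^2(U;F) ≅ 0

nerve simplices:
  V12={p2} V13={p1} V14={p4,p6} V15={p9} V23={p3,p7} V45={p8}
C dims 5,6; δ0: rk 5, SNF 1^4·2
degree 0: 5−5−0 = 0 → Ȟ^0 ≅ 0
degree 1: 6−0−5 = 1 plus torsion [2] → Ȟ^1 ≅ Z ⊕ Z/2
degree 2: 0−0−0 = 0 → Ȟ^2 ≅ 0


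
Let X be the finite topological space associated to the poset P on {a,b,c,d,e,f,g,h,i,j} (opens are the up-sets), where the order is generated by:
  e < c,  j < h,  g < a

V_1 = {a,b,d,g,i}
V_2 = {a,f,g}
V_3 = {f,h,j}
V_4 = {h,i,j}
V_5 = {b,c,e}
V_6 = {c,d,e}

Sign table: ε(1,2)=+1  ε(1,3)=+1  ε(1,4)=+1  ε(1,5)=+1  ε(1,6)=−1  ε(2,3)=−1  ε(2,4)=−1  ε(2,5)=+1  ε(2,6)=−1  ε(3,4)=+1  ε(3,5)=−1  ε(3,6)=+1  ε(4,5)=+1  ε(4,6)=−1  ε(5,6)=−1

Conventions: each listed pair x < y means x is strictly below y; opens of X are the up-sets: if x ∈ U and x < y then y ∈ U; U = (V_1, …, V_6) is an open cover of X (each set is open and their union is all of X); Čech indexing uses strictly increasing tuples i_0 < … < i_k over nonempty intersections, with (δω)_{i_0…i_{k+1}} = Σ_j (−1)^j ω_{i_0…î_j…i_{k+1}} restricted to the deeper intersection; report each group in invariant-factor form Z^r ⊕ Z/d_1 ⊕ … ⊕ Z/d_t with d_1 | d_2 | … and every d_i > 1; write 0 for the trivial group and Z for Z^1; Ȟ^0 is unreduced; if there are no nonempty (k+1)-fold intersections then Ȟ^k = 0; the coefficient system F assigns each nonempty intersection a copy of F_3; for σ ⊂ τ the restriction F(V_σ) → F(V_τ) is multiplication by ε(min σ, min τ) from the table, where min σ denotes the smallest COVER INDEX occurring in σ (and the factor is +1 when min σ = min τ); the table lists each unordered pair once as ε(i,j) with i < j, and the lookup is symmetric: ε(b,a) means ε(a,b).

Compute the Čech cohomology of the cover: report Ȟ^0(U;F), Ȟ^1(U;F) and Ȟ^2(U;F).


Ȟ^0(U;F) ≅ 0,  Ȟ^1(U;F) ≅ Z/3,  Ȟ^2(U;F) ≅ 0

cover nerve:
  V12={a,g} V14={i} V15={b} V16={d} V23={f} V34={h,j} V56={c,e}
C dims 6,7; δ0: rk_F3 6
Ȟ^0: (6−6)−0=0 ⇒ 0
Ȟ^1: (7−0)−6=1 ⇒ Z/3
Ȟ^2: (0−0)−0=0 ⇒ 0


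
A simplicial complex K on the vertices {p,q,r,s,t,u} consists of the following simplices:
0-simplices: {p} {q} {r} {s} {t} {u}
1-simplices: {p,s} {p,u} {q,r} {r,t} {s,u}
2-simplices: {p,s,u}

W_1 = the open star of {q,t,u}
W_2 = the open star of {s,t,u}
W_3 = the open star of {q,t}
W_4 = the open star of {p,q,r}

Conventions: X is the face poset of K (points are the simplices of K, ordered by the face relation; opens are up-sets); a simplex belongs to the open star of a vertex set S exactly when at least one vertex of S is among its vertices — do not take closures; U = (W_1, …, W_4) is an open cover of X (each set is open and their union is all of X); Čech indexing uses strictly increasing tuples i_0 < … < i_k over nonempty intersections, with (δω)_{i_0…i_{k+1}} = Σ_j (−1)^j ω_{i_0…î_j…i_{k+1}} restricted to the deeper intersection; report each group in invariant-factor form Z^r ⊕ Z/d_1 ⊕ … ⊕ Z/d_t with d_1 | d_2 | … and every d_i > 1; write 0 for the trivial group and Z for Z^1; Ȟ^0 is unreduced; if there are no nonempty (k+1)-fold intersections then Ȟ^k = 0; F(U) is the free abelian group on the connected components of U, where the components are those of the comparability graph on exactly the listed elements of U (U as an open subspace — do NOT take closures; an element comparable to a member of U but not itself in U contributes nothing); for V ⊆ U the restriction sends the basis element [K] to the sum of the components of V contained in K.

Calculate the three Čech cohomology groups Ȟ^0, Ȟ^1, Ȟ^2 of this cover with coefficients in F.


nonempty overlaps:
  W1={{q},{t},{u},{p,u},{q,r},{r,t},{s,u},{p,s,u}} W2={{s},{t},{u},{p,s},{p,u},{r,t},{s,u},{p,s,u}} W3={{q},{t},{q,r},{r,t}} W4={{p},{q},{r},{p,s},{p,u},{q,r},{r,t},{p,s,u}}
  W12={{t},{u},{p,u},{r,t},{s,u},{p,s,u}} W13={{q},{t},{q,r},{r,t}} W14={{q},{p,u},{q,r},{r,t},{p,s,u}} W23={{t},{r,t}} W24={{p,s},{p,u},{r,t},{p,s,u}} W34={{q},{q,r},{r,t}}
  W123={{t},{r,t}} W124={{p,u},{r,t},{p,s,u}} W134={{q},{q,r},{r,t}} W234={{r,t}}
  W1234={{r,t}}
components per intersection:
  W1: {{q},{q,r}} {{t},{r,t}} {{u},{p,u},{s,u},{p,s,u}}
  W2: {{s},{u},{p,s},{p,u},{s,u},{p,s,u}} {{t},{r,t}}
  W3: {{q},{q,r}} {{t},{r,t}}
  W4: {{p},{p,s},{p,u},{p,s,u}} {{q},{r},{q,r},{r,t}}
  W12: {{t},{r,t}} {{u},{p,u},{s,u},{p,s,u}}
  W13: {{q},{q,r}} {{t},{r,t}}
  W14: {{q},{q,r}} {{p,u},{p,s,u}} {{r,t}}
  W23: {{t},{r,t}}
  W24: {{p,s},{p,u},{p,s,u}} {{r,t}}
  W34: {{q},{q,r}} {{r,t}}
  W123: {{t},{r,t}}
  W124: {{p,u},{p,s,u}} {{r,t}}
  W134: {{q},{q,r}} {{r,t}}
  W234: {{r,t}}
  W1234: {{r,t}}
C dims 9,12,6,1; δ0: rk 7, SNF 1^7; δ1: rk 5, SNF 1^5; δ2: rk 1, SNF 1^1
degree 0: 9−7−0 = 2 → Ȟ^0 ≅ Z^2
degree 1: 12−5−7 = 0 → Ȟ^1 ≅ 0
degree 2: 6−1−5 = 0 → Ȟ^2 ≅ 0

Ȟ^0 ≅ Z^2,  Ȟ^1 ≅ 0,  Ȟ^2 ≅ 0


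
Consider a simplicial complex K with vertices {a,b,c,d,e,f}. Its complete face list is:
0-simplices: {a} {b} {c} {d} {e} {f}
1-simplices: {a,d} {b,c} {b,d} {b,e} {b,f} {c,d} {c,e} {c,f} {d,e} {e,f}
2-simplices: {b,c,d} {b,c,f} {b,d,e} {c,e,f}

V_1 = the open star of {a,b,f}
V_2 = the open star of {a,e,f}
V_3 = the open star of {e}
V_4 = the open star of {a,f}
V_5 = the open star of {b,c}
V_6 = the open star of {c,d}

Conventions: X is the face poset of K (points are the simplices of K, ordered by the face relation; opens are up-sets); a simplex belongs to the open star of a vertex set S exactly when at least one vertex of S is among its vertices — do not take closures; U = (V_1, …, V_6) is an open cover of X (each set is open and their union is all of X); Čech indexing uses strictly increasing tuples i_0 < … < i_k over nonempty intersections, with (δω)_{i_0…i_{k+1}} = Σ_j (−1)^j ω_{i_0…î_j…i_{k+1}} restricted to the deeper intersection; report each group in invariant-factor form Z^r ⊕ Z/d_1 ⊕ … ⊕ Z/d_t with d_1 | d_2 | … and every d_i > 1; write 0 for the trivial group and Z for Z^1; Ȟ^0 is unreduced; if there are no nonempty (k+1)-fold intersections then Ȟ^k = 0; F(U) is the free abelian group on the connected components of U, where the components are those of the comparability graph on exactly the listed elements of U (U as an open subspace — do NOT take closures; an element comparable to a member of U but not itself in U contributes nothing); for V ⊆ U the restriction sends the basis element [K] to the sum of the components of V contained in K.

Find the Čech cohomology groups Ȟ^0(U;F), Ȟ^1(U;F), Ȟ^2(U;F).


cover nerve:
  V1={{a},{b},{f},{a,d},{b,c},{b,d},{b,e},{b,f},{c,f},{e,f},{b,c,d},{b,c,f},{b,d,e},{c,e,f}} V2={{a},{e},{f},{a,d},{b,e},{b,f},{c,e},{c,f},{d,e},{e,f},{b,c,f},{b,d,e},{c,e,f}} V3={{e},{b,e},{c,e},{d,e},{e,f},{b,d,e},{c,e,f}} V4={{a},{f},{a,d},{b,f},{c,f},{e,f},{b,c,f},{c,e,f}} V5={{b},{c},{b,c},{b,d},{b,e},{b,f},{c,d},{c,e},{c,f},{b,c,d},{b,c,f},{b,d,e},{c,e,f}} V6={{c},{d},{a,d},{b,c},{b,d},{c,d},{c,e},{c,f},{d,e},{b,c,d},{b,c,f},{b,d,e},{c,e,f}}
  V12={{a},{f},{a,d},{b,e},{b,f},{c,f},{e,f},{b,c,f},{b,d,e},{c,e,f}} V13={{b,e},{e,f},{b,d,e},{c,e,f}} V14={{a},{f},{a,d},{b,f},{c,f},{e,f},{b,c,f},{c,e,f}} V15={{b},{b,c},{b,d},{b,e},{b,f},{c,f},{b,c,d},{b,c,f},{b,d,e},{c,e,f}} V16={{a,d},{b,c},{b,d},{c,f},{b,c,d},{b,c,f},{b,d,e},{c,e,f}} V23={{e},{b,e},{c,e},{d,e},{e,f},{b,d,e},{c,e,f}} V24={{a},{f},{a,d},{b,f},{c,f},{e,f},{b,c,f},{c,e,f}} V25={{b,e},{b,f},{c,e},{c,f},{b,c,f},{b,d,e},{c,e,f}} V26={{a,d},{c,e},{c,f},{d,e},{b,c,f},{b,d,e},{c,e,f}} V34={{e,f},{c,e,f}} V35={{b,e},{c,e},{b,d,e},{c,e,f}} V36={{c,e},{d,e},{b,d,e},{c,e,f}} V45={{b,f},{c,f},{b,c,f},{c,e,f}} V46={{a,d},{c,f},{b,c,f},{c,e,f}} V56={{c},{b,c},{b,d},{c,d},{c,e},{c,f},{b,c,d},{b,c,f},{b,d,e},{c,e,f}}
  V123={{b,e},{e,f},{b,d,e},{c,e,f}} V124={{a},{f},{a,d},{b,f},{c,f},{e,f},{b,c,f},{c,e,f}} V125={{b,e},{b,f},{c,f},{b,c,f},{b,d,e},{c,e,f}} V126={{a,d},{c,f},{b,c,f},{b,d,e},{c,e,f}} V134={{e,f},{c,e,f}} V135={{b,e},{b,d,e},{c,e,f}} V136={{b,d,e},{c,e,f}} V145={{b,f},{c,f},{b,c,f},{c,e,f}} V146={{a,d},{c,f},{b,c,f},{c,e,f}} V156={{b,c},{b,d},{c,f},{b,c,d},{b,c,f},{b,d,e},{c,e,f}} V234={{e,f},{c,e,f}} V235={{b,e},{c,e},{b,d,e},{c,e,f}} V236={{c,e},{d,e},{b,d,e},{c,e,f}} V245={{b,f},{c,f},{b,c,f},{c,e,f}} V246={{a,d},{c,f},{b,c,f},{c,e,f}} V256={{c,e},{c,f},{b,c,f},{b,d,e},{c,e,f}} V345={{c,e,f}} V346={{c,e,f}} V356={{c,e},{b,d,e},{c,e,f}} V456={{c,f},{b,c,f},{c,e,f}}
  V1234={{e,f},{c,e,f}} V1235={{b,e},{b,d,e},{c,e,f}} V1236={{b,d,e},{c,e,f}} V1245={{b,f},{c,f},{b,c,f},{c,e,f}} V1246={{a,d},{c,f},{b,c,f},{c,e,f}} V1256={{c,f},{b,c,f},{b,d,e},{c,e,f}} V1345={{c,e,f}} V1346={{c,e,f}} V1356={{b,d,e},{c,e,f}} V1456={{c,f},{b,c,f},{c,e,f}} V2345={{c,e,f}} V2346={{c,e,f}} V2356={{c,e},{b,d,e},{c,e,f}} V2456={{c,f},{b,c,f},{c,e,f}} V3456={{c,e,f}}
  V12345={{c,e,f}} V12346={{c,e,f}} V12356={{b,d,e},{c,e,f}} V12456={{c,f},{b,c,f},{c,e,f}} V13456={{c,e,f}} V23456={{c,e,f}}
  V123456={{c,e,f}}
components per intersection:
  V1: {{a},{a,d}} {{b},{f},{b,c},{b,d},{b,e},{b,f},{c,f},{e,f},{b,c,d},{b,c,f},{b,d,e},{c,e,f}}
  V2: {{a},{a,d}} {{e},{f},{b,e},{b,f},{c,e},{c,f},{d,e},{e,f},{b,c,f},{b,d,e},{c,e,f}}
  V3: {{e},{b,e},{c,e},{d,e},{e,f},{b,d,e},{c,e,f}}
  V4: {{a},{a,d}} {{f},{b,f},{c,f},{e,f},{b,c,f},{c,e,f}}
  V5: {{b},{c},{b,c},{b,d},{b,e},{b,f},{c,d},{c,e},{c,f},{b,c,d},{b,c,f},{b,d,e},{c,e,f}}
  V6: {{c},{d},{a,d},{b,c},{b,d},{c,d},{c,e},{c,f},{d,e},{b,c,d},{b,c,f},{b,d,e},{c,e,f}}
  V12: {{a},{a,d}} {{f},{b,f},{c,f},{e,f},{b,c,f},{c,e,f}} {{b,e},{b,d,e}}
  V13: {{b,e},{b,d,e}} {{e,f},{c,e,f}}
  V14: {{a},{a,d}} {{f},{b,f},{c,f},{e,f},{b,c,f},{c,e,f}}
  V15: {{b},{b,c},{b,d},{b,e},{b,f},{c,f},{b,c,d},{b,c,f},{b,d,e},{c,e,f}}
  V16: {{a,d}} {{b,c},{b,d},{c,f},{b,c,d},{b,c,f},{b,d,e},{c,e,f}}
  V23: {{e},{b,e},{c,e},{d,e},{e,f},{b,d,e},{c,e,f}}
  V24: {{a},{a,d}} {{f},{b,f},{c,f},{e,f},{b,c,f},{c,e,f}}
  V25: {{b,e},{b,d,e}} {{b,f},{c,e},{c,f},{b,c,f},{c,e,f}}
  V26: {{a,d}} {{c,e},{c,f},{b,c,f},{c,e,f}} {{d,e},{b,d,e}}
  V34: {{e,f},{c,e,f}}
  V35: {{b,e},{b,d,e}} {{c,e},{c,e,f}}
  V36: {{c,e},{c,e,f}} {{d,e},{b,d,e}}
  V45: {{b,f},{c,f},{b,c,f},{c,e,f}}
  V46: {{a,d}} {{c,f},{b,c,f},{c,e,f}}
  V56: {{c},{b,c},{b,d},{c,d},{c,e},{c,f},{b,c,d},{b,c,f},{b,d,e},{c,e,f}}
  V123: {{b,e},{b,d,e}} {{e,f},{c,e,f}}
  V124: {{a},{a,d}} {{f},{b,f},{c,f},{e,f},{b,c,f},{c,e,f}}
  V125: {{b,e},{b,d,e}} {{b,f},{c,f},{b,c,f},{c,e,f}}
  V126: {{a,d}} {{c,f},{b,c,f},{c,e,f}} {{b,d,e}}
  V134: {{e,f},{c,e,f}}
  V135: {{b,e},{b,d,e}} {{c,e,f}}
  V136: {{b,d,e}} {{c,e,f}}
  V145: {{b,f},{c,f},{b,c,f},{c,e,f}}
  V146: {{a,d}} {{c,f},{b,c,f},{c,e,f}}
  V156: {{b,c},{b,d},{c,f},{b,c,d},{b,c,f},{b,d,e},{c,e,f}}
  V234: {{e,f},{c,e,f}}
  V235: {{b,e},{b,d,e}} {{c,e},{c,e,f}}
  V236: {{c,e},{c,e,f}} {{d,e},{b,d,e}}
  V245: {{b,f},{c,f},{b,c,f},{c,e,f}}
  V246: {{a,d}} {{c,f},{b,c,f},{c,e,f}}
  V256: {{c,e},{c,f},{b,c,f},{c,e,f}} {{b,d,e}}
  V345: {{c,e,f}}
  V346: {{c,e,f}}
  V356: {{c,e},{c,e,f}} {{b,d,e}}
  V456: {{c,f},{b,c,f},{c,e,f}}
  V1234: {{e,f},{c,e,f}}
  V1235: {{b,e},{b,d,e}} {{c,e,f}}
  V1236: {{b,d,e}} {{c,e,f}}
  V1245: {{b,f},{c,f},{b,c,f},{c,e,f}}
  V1246: {{a,d}} {{c,f},{b,c,f},{c,e,f}}
  V1256: {{c,f},{b,c,f},{c,e,f}} {{b,d,e}}
  V1345: {{c,e,f}}
  V1346: {{c,e,f}}
  V1356: {{b,d,e}} {{c,e,f}}
  V1456: {{c,f},{b,c,f},{c,e,f}}
  V2345: {{c,e,f}}
  V2346: {{c,e,f}}
  V2356: {{c,e},{c,e,f}} {{b,d,e}}
  V2456: {{c,f},{b,c,f},{c,e,f}}
  V3456: {{c,e,f}}
  V12345: {{c,e,f}}
  V12346: {{c,e,f}}
  V12356: {{b,d,e}} {{c,e,f}}
  V12456: {{c,f},{b,c,f},{c,e,f}}
  V13456: {{c,e,f}}
  V23456: {{c,e,f}}
  V123456: {{c,e,f}}
C dims 9,27,33,21; δ0: rk 8, SNF 1^8; δ1: rk 18, SNF 1^18; δ2: rk 15, SNF 1^15
Ȟ^0: (9−8)−0=1 ⇒ Z
Ȟ^1: (27−18)−8=1 ⇒ Z
Ȟ^2: (33−15)−18=0 ⇒ 0

Ȟ^0(U;F) ≅ Z; Ȟ^1(U;F) ≅ Z; Ȟ^2(U;F) ≅ 0


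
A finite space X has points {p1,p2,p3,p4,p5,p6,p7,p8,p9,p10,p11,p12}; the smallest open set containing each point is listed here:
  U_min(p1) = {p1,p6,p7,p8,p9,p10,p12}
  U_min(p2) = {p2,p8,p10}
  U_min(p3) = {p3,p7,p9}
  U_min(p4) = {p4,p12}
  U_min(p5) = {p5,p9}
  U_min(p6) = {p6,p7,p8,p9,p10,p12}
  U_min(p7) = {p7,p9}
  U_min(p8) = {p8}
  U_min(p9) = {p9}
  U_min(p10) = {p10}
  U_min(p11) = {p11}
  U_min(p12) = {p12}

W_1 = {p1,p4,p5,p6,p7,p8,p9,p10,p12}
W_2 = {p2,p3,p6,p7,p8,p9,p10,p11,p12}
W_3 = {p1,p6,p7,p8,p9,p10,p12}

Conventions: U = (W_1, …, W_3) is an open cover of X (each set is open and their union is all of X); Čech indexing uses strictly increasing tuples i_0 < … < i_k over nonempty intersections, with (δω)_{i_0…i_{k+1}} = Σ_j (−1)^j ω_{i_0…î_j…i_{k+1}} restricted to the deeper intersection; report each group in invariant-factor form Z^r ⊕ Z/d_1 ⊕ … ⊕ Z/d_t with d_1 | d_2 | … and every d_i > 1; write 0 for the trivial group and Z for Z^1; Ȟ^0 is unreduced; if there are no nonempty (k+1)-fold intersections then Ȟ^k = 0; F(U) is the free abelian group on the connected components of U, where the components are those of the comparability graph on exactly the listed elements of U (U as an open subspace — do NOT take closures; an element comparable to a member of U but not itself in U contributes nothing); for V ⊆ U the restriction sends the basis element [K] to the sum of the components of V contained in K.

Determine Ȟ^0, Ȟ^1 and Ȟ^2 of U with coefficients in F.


nerve simplices:
  W12={p6,p7,p8,p9,p10,p12} W13={p1,p6,p7,p8,p9,p10,p12} W23={p6,p7,p8,p9,p10,p12}
  W123={p6,p7,p8,p9,p10,p12}
components per intersection:
  W1: {p1,p4,p5,p6,p7,p8,p9,p10,p12}
  W2: {p2,p3,p6,p7,p8,p9,p10,p12} {p11}
  W3: {p1,p6,p7,p8,p9,p10,p12}
  W12: {p6,p7,p8,p9,p10,p12}
  W13: {p1,p6,p7,p8,p9,p10,p12}
  W23: {p6,p7,p8,p9,p10,p12}
  W123: {p6,p7,p8,p9,p10,p12}
C dims 4,3,1; δ0: rk 2, SNF 1^2; δ1: rk 1, SNF 1^1
degree 0: 4−2−0 = 2 → Ȟ^0 ≅ Z^2
degree 1: 3−1−2 = 0 → Ȟ^1 ≅ 0
degree 2: 1−0−1 = 0 → Ȟ^2 ≅ 0

Ȟ^0 ≅ Z^2,  Ȟ^1 ≅ 0,  Ȟ^2 ≅ 0


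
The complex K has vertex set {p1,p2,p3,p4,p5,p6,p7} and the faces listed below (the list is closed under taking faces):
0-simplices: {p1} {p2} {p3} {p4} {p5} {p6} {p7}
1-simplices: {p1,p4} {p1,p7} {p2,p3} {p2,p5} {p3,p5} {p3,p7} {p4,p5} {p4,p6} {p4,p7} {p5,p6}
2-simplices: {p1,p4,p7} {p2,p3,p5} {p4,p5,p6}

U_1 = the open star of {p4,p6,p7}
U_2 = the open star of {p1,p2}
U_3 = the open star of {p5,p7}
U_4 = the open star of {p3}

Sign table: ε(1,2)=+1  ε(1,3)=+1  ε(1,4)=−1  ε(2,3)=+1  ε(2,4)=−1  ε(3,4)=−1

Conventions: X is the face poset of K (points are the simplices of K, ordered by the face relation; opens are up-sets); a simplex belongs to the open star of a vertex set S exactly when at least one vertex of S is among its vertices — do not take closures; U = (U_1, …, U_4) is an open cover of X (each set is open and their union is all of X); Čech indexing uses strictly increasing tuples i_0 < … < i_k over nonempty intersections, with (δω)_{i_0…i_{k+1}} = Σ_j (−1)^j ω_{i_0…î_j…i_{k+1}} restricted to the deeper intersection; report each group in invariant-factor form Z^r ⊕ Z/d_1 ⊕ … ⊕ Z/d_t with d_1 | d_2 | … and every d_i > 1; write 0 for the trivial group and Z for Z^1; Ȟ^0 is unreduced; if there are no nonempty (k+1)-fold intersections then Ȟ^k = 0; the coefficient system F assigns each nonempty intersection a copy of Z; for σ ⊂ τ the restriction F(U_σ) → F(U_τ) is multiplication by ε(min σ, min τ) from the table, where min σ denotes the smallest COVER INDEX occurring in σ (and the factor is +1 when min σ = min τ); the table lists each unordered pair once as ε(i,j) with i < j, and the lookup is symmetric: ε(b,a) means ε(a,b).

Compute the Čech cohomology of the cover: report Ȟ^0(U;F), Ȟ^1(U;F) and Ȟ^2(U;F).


intersection data:
  U1={{p4},{p6},{p7},{p1,p4},{p1,p7},{p3,p7},{p4,p5},{p4,p6},{p4,p7},{p5,p6},{p1,p4,p7},{p4,p5,p6}} U2={{p1},{p2},{p1,p4},{p1,p7},{p2,p3},{p2,p5},{p1,p4,p7},{p2,p3,p5}} U3={{p5},{p7},{p1,p7},{p2,p5},{p3,p5},{p3,p7},{p4,p5},{p4,p7},{p5,p6},{p1,p4,p7},{p2,p3,p5},{p4,p5,p6}} U4={{p3},{p2,p3},{p3,p5},{p3,p7},{p2,p3,p5}}
  U12={{p1,p4},{p1,p7},{p1,p4,p7}} U13={{p7},{p1,p7},{p3,p7},{p4,p5},{p4,p7},{p5,p6},{p1,p4,p7},{p4,p5,p6}} U14={{p3,p7}} U23={{p1,p7},{p2,p5},{p1,p4,p7},{p2,p3,p5}} U24={{p2,p3},{p2,p3,p5}} U34={{p3,p5},{p3,p7},{p2,p3,p5}}
  U123={{p1,p7},{p1,p4,p7}} U134={{p3,p7}} U234={{p2,p3,p5}}
C dims 4,6,3; δ0: rk 3, SNF 1^3; δ1: rk 3, SNF 1^3
Ȟ^0 = (4 − 3) − 0 = 1, so Ȟ^0 ≅ Z
Ȟ^1 = (6 − 3) − 3 = 0, so Ȟ^1 ≅ 0
Ȟ^2 = (3 − 0) − 3 = 0, so Ȟ^2 ≅ 0

Ȟ^0(U;F) ≅ Z,  Ȟ^1(U;F) ≅ 0,  Ȟ^2(U;F) ≅ 0


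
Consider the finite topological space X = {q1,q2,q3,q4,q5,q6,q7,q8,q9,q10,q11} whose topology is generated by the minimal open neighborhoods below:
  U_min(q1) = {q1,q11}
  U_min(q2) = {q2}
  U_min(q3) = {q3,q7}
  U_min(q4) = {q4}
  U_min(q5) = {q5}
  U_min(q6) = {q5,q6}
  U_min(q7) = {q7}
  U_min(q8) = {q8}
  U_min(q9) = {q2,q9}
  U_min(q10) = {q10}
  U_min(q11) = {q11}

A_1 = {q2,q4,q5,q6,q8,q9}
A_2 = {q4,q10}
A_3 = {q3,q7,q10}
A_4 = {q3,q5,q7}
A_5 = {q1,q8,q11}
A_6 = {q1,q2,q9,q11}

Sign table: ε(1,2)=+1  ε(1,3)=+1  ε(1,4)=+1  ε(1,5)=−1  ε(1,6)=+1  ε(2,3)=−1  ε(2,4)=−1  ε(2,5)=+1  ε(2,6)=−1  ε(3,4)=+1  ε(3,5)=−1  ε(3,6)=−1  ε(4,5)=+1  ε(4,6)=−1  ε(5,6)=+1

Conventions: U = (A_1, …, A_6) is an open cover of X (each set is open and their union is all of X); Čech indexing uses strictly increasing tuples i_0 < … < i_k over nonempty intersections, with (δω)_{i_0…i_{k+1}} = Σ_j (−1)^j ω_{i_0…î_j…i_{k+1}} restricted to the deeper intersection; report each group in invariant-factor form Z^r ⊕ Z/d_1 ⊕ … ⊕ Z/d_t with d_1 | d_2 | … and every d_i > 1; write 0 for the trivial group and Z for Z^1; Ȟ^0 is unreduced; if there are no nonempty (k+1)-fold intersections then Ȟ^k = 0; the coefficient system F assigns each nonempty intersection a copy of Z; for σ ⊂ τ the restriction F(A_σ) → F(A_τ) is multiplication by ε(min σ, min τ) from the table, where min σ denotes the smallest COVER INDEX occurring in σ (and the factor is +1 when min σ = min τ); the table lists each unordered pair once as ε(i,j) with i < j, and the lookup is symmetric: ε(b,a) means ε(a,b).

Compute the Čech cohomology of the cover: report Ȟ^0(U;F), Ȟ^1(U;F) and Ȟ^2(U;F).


nonempty overlaps:
  A12={q4} A14={q5} A15={q8} A16={q2,q9} A23={q10} A34={q3,q7} A56={q1,q11}
C dims 6,7; δ0: rk 6, SNF 1^5·2
degree 0: 6−6−0 = 0 → Ȟ^0 ≅ 0
degree 1: 7−0−6 = 1 plus torsion [2] → Ȟ^1 ≅ Z ⊕ Z/2
degree 2: 0−0−0 = 0 → Ȟ^2 ≅ 0

Ȟ^0(U;F) ≅ 0,  Ȟ^1(U;F) ≅ Z ⊕ Z/2,  Ȟ^2(U;F) ≅ 0


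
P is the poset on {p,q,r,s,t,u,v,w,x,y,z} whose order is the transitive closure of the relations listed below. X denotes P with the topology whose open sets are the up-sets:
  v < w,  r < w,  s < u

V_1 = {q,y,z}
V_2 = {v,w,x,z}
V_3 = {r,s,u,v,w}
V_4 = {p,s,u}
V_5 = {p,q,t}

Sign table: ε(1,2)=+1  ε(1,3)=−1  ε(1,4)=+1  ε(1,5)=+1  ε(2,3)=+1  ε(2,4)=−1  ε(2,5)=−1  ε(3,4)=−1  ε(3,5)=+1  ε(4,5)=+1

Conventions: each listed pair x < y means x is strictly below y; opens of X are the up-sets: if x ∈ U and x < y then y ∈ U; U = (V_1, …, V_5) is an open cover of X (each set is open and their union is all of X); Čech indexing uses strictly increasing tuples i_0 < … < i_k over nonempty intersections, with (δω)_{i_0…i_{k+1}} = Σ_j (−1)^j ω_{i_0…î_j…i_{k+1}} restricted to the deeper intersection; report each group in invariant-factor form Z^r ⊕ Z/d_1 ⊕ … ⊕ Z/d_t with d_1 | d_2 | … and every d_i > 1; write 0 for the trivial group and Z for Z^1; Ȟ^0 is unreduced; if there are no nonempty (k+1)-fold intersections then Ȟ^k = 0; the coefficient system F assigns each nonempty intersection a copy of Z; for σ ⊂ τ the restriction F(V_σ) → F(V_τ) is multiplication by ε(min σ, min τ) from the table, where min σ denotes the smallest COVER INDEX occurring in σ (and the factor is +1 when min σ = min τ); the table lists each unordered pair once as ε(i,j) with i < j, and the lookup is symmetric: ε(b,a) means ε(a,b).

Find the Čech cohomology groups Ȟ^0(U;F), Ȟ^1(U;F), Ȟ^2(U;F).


intersection data:
  V12={z} V15={q} V23={v,w} V34={s,u} V45={p}
C dims 5,5; δ0: rk 5, SNF 1^4·2
Ȟ^0 = (5 − 5) − 0 = 0, so Ȟ^0 ≅ 0
Ȟ^1 = (5 − 0) − 5 = 0 plus torsion [2], so Ȟ^1 ≅ Z/2
Ȟ^2 = (0 − 0) − 0 = 0, so Ȟ^2 ≅ 0

Ȟ^0 ≅ 0, Ȟ^1 ≅ Z/2 and Ȟ^2 ≅ 0


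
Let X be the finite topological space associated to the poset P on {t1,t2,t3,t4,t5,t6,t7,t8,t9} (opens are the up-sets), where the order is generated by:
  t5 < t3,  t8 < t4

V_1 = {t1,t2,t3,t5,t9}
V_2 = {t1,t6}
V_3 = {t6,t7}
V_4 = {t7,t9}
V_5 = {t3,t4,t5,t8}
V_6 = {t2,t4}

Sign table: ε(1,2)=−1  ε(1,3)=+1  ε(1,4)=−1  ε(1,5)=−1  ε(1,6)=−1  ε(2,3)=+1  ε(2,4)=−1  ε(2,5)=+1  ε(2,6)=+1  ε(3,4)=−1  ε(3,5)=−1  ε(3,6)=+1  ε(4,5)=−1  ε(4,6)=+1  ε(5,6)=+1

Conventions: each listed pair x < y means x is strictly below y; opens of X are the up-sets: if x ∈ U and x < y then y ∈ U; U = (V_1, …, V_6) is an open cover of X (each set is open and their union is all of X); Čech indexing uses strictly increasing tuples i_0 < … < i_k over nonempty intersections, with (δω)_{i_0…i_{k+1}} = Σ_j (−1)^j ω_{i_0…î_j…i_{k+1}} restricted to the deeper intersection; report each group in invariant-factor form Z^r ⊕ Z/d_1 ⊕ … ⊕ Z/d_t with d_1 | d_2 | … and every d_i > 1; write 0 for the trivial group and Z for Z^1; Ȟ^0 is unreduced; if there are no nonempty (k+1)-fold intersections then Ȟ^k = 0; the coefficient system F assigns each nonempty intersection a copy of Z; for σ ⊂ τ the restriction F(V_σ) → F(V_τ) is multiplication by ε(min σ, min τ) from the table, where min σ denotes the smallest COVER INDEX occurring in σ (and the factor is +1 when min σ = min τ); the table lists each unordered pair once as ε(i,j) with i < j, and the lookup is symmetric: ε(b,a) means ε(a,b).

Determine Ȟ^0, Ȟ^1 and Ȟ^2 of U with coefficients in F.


nonempty intersections:
  V12={t1} V14={t9} V15={t3,t5} V16={t2} V23={t6} V34={t7} V56={t4}
C dims 6,7; δ0: rk 6, SNF 1^5·2
Ȟ^0: (6−6)−0=0 ⇒ 0
Ȟ^1: (7−0)−6=1 plus torsion [2] ⇒ Z ⊕ Z/2
Ȟ^2: (0−0)−0=0 ⇒ 0

Ȟ^0 ≅ 0, Ȟ^1 ≅ Z ⊕ Z/2 and Ȟ^2 ≅ 0


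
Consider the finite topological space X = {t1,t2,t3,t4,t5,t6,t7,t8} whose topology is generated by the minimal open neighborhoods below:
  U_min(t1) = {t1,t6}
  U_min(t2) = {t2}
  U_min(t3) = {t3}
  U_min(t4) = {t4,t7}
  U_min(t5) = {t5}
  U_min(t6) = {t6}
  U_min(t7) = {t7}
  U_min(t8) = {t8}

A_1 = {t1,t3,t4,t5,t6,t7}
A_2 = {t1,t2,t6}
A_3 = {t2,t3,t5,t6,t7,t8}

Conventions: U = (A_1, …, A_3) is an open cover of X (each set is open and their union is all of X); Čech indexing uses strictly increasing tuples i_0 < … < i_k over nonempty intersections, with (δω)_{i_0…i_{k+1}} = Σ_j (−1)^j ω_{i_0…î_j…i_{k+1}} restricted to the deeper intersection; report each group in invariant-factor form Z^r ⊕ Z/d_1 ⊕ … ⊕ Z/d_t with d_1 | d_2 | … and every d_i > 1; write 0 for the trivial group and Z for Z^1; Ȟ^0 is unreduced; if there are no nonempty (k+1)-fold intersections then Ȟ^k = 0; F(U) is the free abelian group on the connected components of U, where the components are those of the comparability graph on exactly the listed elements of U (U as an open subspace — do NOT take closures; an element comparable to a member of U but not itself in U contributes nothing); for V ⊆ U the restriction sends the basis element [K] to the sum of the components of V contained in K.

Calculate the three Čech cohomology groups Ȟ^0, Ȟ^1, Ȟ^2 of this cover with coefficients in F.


Ȟ^0(U;F) ≅ Z^6, Ȟ^1(U;F) ≅ 0, Ȟ^2(U;F) ≅ 0

nerve simplices:
  A12={t1,t6} A13={t3,t5,t6,t7} A23={t2,t6}
  A123={t6}
components per intersection:
  A1: {t1,t6} {t3} {t4,t7} {t5}
  A2: {t1,t6} {t2}
  A3: {t2} {t3} {t5} {t6} {t7} {t8}
  A12: {t1,t6}
  A13: {t3} {t5} {t6} {t7}
  A23: {t2} {t6}
  A123: {t6}
C dims 12,7,1; δ0: rk 6, SNF 1^6; δ1: rk 1, SNF 1^1
degree 0: 12−6−0 = 6 → Ȟ^0 ≅ Z^6
degree 1: 7−1−6 = 0 → Ȟ^1 ≅ 0
degree 2: 1−0−1 = 0 → Ȟ^2 ≅ 0


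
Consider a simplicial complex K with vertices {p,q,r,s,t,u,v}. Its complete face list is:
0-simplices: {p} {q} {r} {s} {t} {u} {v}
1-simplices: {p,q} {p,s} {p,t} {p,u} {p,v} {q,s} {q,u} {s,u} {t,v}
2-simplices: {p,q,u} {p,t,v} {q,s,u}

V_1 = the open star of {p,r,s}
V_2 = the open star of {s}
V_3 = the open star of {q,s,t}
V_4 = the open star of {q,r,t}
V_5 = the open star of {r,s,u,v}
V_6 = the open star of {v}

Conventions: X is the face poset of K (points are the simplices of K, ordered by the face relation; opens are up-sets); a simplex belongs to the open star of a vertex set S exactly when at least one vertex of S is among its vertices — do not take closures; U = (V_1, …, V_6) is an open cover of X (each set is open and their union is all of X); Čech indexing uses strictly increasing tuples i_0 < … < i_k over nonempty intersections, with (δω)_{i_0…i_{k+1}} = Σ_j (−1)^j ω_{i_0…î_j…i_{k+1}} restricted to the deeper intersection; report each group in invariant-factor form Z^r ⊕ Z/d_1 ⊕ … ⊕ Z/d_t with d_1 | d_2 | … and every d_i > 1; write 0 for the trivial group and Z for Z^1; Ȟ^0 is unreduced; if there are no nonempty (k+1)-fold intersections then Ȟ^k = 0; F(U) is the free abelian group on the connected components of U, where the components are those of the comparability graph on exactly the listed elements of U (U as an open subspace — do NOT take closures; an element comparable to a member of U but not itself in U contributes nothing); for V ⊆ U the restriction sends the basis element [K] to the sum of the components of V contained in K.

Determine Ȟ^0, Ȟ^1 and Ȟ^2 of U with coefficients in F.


Ȟ^0(U;F) ≅ Z^2; Ȟ^1(U;F) ≅ Z; Ȟ^2(U;F) ≅ 0

nerve simplices:
  V1={{p},{r},{s},{p,q},{p,s},{p,t},{p,u},{p,v},{q,s},{s,u},{p,q,u},{p,t,v},{q,s,u}} V2={{s},{p,s},{q,s},{s,u},{q,s,u}} V3={{q},{s},{t},{p,q},{p,s},{p,t},{q,s},{q,u},{s,u},{t,v},{p,q,u},{p,t,v},{q,s,u}} V4={{q},{r},{t},{p,q},{p,t},{q,s},{q,u},{t,v},{p,q,u},{p,t,v},{q,s,u}} V5={{r},{s},{u},{v},{p,s},{p,u},{p,v},{q,s},{q,u},{s,u},{t,v},{p,q,u},{p,t,v},{q,s,u}} V6={{v},{p,v},{t,v},{p,t,v}}
  V12={{s},{p,s},{q,s},{s,u},{q,s,u}} V13={{s},{p,q},{p,s},{p,t},{q,s},{s,u},{p,q,u},{p,t,v},{q,s,u}} V14={{r},{p,q},{p,t},{q,s},{p,q,u},{p,t,v},{q,s,u}} V15={{r},{s},{p,s},{p,u},{p,v},{q,s},{s,u},{p,q,u},{p,t,v},{q,s,u}} V16={{p,v},{p,t,v}} V23={{s},{p,s},{q,s},{s,u},{q,s,u}} V24={{q,s},{q,s,u}} V25={{s},{p,s},{q,s},{s,u},{q,s,u}} V34={{q},{t},{p,q},{p,t},{q,s},{q,u},{t,v},{p,q,u},{p,t,v},{q,s,u}} V35={{s},{p,s},{q,s},{q,u},{s,u},{t,v},{p,q,u},{p,t,v},{q,s,u}} V36={{t,v},{p,t,v}} V45={{r},{q,s},{q,u},{t,v},{p,q,u},{p,t,v},{q,s,u}} V46={{t,v},{p,t,v}} V56={{v},{p,v},{t,v},{p,t,v}}
  V123={{s},{p,s},{q,s},{s,u},{q,s,u}} V124={{q,s},{q,s,u}} V125={{s},{p,s},{q,s},{s,u},{q,s,u}} V134={{p,q},{p,t},{q,s},{p,q,u},{p,t,v},{q,s,u}} V135={{s},{p,s},{q,s},{s,u},{p,q,u},{p,t,v},{q,s,u}} V136={{p,t,v}} V145={{r},{q,s},{p,q,u},{p,t,v},{q,s,u}} V146={{p,t,v}} V156={{p,v},{p,t,v}} V234={{q,s},{q,s,u}} V235={{s},{p,s},{q,s},{s,u},{q,s,u}} V245={{q,s},{q,s,u}} V345={{q,s},{q,u},{t,v},{p,q,u},{p,t,v},{q,s,u}} V346={{t,v},{p,t,v}} V356={{t,v},{p,t,v}} V456={{t,v},{p,t,v}}
  V1234={{q,s},{q,s,u}} V1235={{s},{p,s},{q,s},{s,u},{q,s,u}} V1245={{q,s},{q,s,u}} V1345={{q,s},{p,q,u},{p,t,v},{q,s,u}} V1346={{p,t,v}} V1356={{p,t,v}} V1456={{p,t,v}} V2345={{q,s},{q,s,u}} V3456={{t,v},{p,t,v}}
  V12345={{q,s},{q,s,u}} V13456={{p,t,v}}
components per intersection:
  V1: {{p},{s},{p,q},{p,s},{p,t},{p,u},{p,v},{q,s},{s,u},{p,q,u},{p,t,v},{q,s,u}} {{r}}
  V2: {{s},{p,s},{q,s},{s,u},{q,s,u}}
  V3: {{q},{s},{p,q},{p,s},{q,s},{q,u},{s,u},{p,q,u},{q,s,u}} {{t},{p,t},{t,v},{p,t,v}}
  V4: {{q},{p,q},{q,s},{q,u},{p,q,u},{q,s,u}} {{r}} {{t},{p,t},{t,v},{p,t,v}}
  V5: {{r}} {{s},{u},{p,s},{p,u},{q,s},{q,u},{s,u},{p,q,u},{q,s,u}} {{v},{p,v},{t,v},{p,t,v}}
  V6: {{v},{p,v},{t,v},{p,t,v}}
  V12: {{s},{p,s},{q,s},{s,u},{q,s,u}}
  V13: {{s},{p,s},{q,s},{s,u},{q,s,u}} {{p,q},{p,q,u}} {{p,t},{p,t,v}}
  V14: {{r}} {{p,q},{p,q,u}} {{p,t},{p,t,v}} {{q,s},{q,s,u}}
  V15: {{r}} {{s},{p,s},{q,s},{s,u},{q,s,u}} {{p,u},{p,q,u}} {{p,v},{p,t,v}}
  V16: {{p,v},{p,t,v}}
  V23: {{s},{p,s},{q,s},{s,u},{q,s,u}}
  V24: {{q,s},{q,s,u}}
  V25: {{s},{p,s},{q,s},{s,u},{q,s,u}}
  V34: {{q},{p,q},{q,s},{q,u},{p,q,u},{q,s,u}} {{t},{p,t},{t,v},{p,t,v}}
  V35: {{s},{p,s},{q,s},{q,u},{s,u},{p,q,u},{q,s,u}} {{t,v},{p,t,v}}
  V36: {{t,v},{p,t,v}}
  V45: {{r}} {{q,s},{q,u},{p,q,u},{q,s,u}} {{t,v},{p,t,v}}
  V46: {{t,v},{p,t,v}}
  V56: {{v},{p,v},{t,v},{p,t,v}}
  V123: {{s},{p,s},{q,s},{s,u},{q,s,u}}
  V124: {{q,s},{q,s,u}}
  V125: {{s},{p,s},{q,s},{s,u},{q,s,u}}
  V134: {{p,q},{p,q,u}} {{p,t},{p,t,v}} {{q,s},{q,s,u}}
  V135: {{s},{p,s},{q,s},{s,u},{q,s,u}} {{p,q,u}} {{p,t,v}}
  V136: {{p,t,v}}
  V145: {{r}} {{q,s},{q,s,u}} {{p,q,u}} {{p,t,v}}
  V146: {{p,t,v}}
  V156: {{p,v},{p,t,v}}
  V234: {{q,s},{q,s,u}}
  V235: {{s},{p,s},{q,s},{s,u},{q,s,u}}
  V245: {{q,s},{q,s,u}}
  V345: {{q,s},{q,u},{p,q,u},{q,s,u}} {{t,v},{p,t,v}}
  V346: {{t,v},{p,t,v}}
  V356: {{t,v},{p,t,v}}
  V456: {{t,v},{p,t,v}}
  V1234: {{q,s},{q,s,u}}
  V1235: {{s},{p,s},{q,s},{s,u},{q,s,u}}
  V1245: {{q,s},{q,s,u}}
  V1345: {{q,s},{q,s,u}} {{p,q,u}} {{p,t,v}}
  V1346: {{p,t,v}}
  V1356: {{p,t,v}}
  V1456: {{p,t,v}}
  V2345: {{q,s},{q,s,u}}
  V3456: {{t,v},{p,t,v}}
  V12345: {{q,s},{q,s,u}}
  V13456: {{p,t,v}}
C dims 12,26,24,11; δ0: rk 10, SNF 1^10; δ1: rk 15, SNF 1^15; δ2: rk 9, SNF 1^9
degree 0: 12−10−0 = 2 → Ȟ^0 ≅ Z^2
degree 1: 26−15−10 = 1 → Ȟ^1 ≅ Z
degree 2: 24−9−15 = 0 → Ȟ^2 ≅ 0


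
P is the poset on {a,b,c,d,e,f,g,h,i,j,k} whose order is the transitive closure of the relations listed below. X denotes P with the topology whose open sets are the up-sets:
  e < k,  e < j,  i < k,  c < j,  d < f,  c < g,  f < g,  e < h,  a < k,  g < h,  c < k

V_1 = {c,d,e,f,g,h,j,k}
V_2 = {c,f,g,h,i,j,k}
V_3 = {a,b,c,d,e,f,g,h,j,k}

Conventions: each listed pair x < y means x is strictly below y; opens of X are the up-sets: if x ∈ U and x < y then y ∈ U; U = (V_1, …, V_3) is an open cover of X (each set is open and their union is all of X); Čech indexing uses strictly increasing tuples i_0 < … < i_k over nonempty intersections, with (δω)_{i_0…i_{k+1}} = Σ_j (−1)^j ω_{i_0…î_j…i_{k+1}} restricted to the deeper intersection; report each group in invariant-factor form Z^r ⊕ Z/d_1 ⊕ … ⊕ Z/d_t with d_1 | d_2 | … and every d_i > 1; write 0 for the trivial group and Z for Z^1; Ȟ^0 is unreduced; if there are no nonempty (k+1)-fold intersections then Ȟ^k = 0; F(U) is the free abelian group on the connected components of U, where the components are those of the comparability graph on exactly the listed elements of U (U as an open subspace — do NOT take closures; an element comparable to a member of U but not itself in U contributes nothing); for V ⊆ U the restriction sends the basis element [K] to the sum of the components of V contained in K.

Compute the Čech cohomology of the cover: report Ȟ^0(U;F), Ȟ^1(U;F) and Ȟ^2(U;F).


Ȟ^0 = Z^2, Ȟ^1 = 0, Ȟ^2 = 0

nonempty overlaps:
  V12={c,f,g,h,j,k} V13={c,d,e,f,g,h,j,k} V23={c,f,g,h,j,k}
  V123={c,f,g,h,j,k}
components per intersection:
  V1: {c,d,e,f,g,h,j,k}
  V2: {c,f,g,h,i,j,k}
  V3: {a,c,d,e,f,g,h,j,k} {b}
  V12: {c,f,g,h,j,k}
  V13: {c,d,e,f,g,h,j,k}
  V23: {c,f,g,h,j,k}
  V123: {c,f,g,h,j,k}
C dims 4,3,1; δ0: rk 2, SNF 1^2; δ1: rk 1, SNF 1^1
degree 0: 4−2−0 = 2 → Ȟ^0 ≅ Z^2
degree 1: 3−1−2 = 0 → Ȟ^1 ≅ 0
degree 2: 1−0−1 = 0 → Ȟ^2 ≅ 0


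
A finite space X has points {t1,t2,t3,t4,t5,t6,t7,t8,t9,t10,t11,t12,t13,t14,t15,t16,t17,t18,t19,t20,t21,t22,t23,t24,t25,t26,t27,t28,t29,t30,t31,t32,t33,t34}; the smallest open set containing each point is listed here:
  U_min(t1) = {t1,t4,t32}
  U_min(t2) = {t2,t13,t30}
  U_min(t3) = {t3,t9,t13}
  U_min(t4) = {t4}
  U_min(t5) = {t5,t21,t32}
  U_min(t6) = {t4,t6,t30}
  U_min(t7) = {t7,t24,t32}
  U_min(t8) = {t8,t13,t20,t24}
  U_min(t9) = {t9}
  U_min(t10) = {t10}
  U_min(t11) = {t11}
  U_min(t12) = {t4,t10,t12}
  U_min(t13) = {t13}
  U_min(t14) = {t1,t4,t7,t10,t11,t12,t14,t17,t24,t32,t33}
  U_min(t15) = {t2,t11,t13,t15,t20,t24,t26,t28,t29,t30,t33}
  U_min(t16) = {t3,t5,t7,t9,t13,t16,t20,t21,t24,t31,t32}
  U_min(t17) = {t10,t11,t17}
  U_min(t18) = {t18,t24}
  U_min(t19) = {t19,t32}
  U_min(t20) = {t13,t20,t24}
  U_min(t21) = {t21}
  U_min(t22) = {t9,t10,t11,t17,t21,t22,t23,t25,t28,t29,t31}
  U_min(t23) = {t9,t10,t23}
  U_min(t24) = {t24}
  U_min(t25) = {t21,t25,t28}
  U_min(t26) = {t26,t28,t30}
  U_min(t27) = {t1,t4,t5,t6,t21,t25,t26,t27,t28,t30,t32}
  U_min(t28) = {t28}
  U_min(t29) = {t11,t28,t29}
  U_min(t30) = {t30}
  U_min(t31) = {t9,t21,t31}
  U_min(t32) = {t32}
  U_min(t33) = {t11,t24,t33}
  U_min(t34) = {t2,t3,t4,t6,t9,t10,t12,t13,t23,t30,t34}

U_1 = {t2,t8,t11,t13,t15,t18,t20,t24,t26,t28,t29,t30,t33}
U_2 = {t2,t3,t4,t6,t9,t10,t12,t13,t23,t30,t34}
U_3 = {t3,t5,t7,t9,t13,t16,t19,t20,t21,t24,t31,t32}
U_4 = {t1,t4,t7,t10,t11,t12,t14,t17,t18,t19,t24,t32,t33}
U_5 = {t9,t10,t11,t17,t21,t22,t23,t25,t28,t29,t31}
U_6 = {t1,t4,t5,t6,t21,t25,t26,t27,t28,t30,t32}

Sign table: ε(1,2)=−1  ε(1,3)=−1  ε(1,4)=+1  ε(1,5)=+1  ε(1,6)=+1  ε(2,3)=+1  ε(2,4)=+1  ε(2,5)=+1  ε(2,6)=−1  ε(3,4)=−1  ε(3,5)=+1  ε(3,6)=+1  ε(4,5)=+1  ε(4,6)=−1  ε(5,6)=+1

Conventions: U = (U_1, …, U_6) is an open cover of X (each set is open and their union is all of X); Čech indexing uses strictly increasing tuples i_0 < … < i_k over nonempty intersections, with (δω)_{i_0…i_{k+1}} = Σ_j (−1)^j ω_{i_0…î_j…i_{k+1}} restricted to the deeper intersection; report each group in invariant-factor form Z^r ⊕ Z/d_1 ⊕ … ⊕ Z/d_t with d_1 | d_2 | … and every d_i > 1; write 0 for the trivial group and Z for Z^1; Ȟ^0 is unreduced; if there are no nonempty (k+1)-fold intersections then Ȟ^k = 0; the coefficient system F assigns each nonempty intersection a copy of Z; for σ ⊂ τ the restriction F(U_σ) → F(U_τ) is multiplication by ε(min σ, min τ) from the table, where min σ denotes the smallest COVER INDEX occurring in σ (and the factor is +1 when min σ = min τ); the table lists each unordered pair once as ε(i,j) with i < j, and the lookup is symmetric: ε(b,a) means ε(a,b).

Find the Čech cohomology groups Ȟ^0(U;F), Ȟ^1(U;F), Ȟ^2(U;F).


intersection data:
  U12={t2,t13,t30} U13={t13,t20,t24} U14={t11,t18,t24,t33} U15={t11,t28,t29} U16={t26,t28,t30} U23={t3,t9,t13} U24={t4,t10,t12} U25={t9,t10,t23} U26={t4,t6,t30} U34={t7,t19,t24,t32} U35={t9,t21,t31} U36={t5,t21,t32} U45={t10,t11,t17} U46={t1,t4,t32} U56={t21,t25,t28}
  U123={t13} U126={t30} U134={t24} U145={t11} U156={t28} U235={t9} U245={t10} U246={t4} U346={t32} U356={t21}
C dims 6,15,10; δ0: rk 6, SNF 1^5·2; δ1: rk 9, SNF 1^9
Ȟ^0 = (6 − 6) − 0 = 0, so Ȟ^0 ≅ 0
Ȟ^1 = (15 − 9) − 6 = 0 plus torsion [2], so Ȟ^1 ≅ Z/2
Ȟ^2 = (10 − 0) − 9 = 1, so Ȟ^2 ≅ Z

Ȟ^0(U;F) ≅ 0,  Ȟ^1(U;F) ≅ Z/2,  Ȟ^2(U;F) ≅ Z
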